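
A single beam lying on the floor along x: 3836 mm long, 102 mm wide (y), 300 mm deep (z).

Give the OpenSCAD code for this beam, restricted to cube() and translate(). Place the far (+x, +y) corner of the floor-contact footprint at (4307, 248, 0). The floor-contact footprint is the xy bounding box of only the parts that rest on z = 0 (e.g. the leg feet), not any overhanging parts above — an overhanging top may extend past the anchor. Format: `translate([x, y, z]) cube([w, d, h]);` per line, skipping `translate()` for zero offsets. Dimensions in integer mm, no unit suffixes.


translate([471, 146, 0]) cube([3836, 102, 300]);


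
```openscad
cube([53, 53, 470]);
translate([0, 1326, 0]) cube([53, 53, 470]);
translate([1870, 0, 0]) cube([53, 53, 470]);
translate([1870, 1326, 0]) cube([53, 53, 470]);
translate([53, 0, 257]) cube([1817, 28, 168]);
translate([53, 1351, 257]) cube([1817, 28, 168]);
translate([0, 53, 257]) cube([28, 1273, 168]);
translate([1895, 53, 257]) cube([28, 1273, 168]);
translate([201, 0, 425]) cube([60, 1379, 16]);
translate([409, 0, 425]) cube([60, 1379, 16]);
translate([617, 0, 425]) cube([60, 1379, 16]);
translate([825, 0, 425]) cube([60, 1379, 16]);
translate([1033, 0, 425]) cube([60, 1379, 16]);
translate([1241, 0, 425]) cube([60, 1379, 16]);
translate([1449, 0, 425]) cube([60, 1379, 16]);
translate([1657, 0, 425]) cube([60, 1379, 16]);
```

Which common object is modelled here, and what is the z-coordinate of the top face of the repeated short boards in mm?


A bed frame. The slat-top height is 441 mm.

Four posts, four rails, and a row of slats — a bed frame. Slats sit on the rails at z = 257 + 168 = 425; with slat thickness 16, the top is 441 mm.


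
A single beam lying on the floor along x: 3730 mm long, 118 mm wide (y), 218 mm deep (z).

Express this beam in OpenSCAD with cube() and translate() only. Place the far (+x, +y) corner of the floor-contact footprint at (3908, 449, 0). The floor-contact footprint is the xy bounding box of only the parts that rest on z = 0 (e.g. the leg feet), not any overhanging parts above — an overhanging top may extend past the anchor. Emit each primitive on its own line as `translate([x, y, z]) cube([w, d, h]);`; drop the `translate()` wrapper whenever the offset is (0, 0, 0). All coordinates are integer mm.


translate([178, 331, 0]) cube([3730, 118, 218]);


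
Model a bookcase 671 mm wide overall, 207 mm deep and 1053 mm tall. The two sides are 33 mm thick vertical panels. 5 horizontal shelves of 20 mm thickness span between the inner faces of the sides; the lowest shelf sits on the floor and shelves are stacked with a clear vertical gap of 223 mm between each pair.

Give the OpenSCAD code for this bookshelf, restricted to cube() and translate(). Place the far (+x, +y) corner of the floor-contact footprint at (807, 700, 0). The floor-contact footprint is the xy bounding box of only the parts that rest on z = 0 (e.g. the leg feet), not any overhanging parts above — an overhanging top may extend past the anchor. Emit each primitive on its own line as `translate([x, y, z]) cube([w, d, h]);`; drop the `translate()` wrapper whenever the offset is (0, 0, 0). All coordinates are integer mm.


translate([136, 493, 0]) cube([33, 207, 1053]);
translate([774, 493, 0]) cube([33, 207, 1053]);
translate([169, 493, 0]) cube([605, 207, 20]);
translate([169, 493, 243]) cube([605, 207, 20]);
translate([169, 493, 486]) cube([605, 207, 20]);
translate([169, 493, 729]) cube([605, 207, 20]);
translate([169, 493, 972]) cube([605, 207, 20]);


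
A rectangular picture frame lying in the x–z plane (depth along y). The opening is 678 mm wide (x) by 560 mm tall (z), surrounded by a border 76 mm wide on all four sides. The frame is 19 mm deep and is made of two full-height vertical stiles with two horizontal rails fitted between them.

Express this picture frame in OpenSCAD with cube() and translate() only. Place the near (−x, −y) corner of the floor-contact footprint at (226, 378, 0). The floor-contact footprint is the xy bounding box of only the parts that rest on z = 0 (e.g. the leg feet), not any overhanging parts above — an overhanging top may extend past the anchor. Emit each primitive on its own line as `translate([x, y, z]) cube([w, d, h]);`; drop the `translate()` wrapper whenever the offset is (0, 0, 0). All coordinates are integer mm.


translate([226, 378, 0]) cube([76, 19, 712]);
translate([980, 378, 0]) cube([76, 19, 712]);
translate([302, 378, 0]) cube([678, 19, 76]);
translate([302, 378, 636]) cube([678, 19, 76]);


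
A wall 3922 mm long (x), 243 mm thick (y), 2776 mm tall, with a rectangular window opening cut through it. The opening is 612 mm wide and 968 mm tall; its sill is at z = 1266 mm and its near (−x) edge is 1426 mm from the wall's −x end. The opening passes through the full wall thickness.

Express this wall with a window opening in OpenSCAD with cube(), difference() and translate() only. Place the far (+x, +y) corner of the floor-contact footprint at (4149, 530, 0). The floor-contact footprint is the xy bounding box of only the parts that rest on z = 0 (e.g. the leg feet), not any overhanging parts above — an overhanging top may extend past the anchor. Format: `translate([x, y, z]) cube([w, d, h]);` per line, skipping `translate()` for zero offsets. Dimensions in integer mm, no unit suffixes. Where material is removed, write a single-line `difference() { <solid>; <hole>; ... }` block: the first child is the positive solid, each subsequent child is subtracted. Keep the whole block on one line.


difference() { translate([227, 287, 0]) cube([3922, 243, 2776]); translate([1653, 287, 1266]) cube([612, 243, 968]); }


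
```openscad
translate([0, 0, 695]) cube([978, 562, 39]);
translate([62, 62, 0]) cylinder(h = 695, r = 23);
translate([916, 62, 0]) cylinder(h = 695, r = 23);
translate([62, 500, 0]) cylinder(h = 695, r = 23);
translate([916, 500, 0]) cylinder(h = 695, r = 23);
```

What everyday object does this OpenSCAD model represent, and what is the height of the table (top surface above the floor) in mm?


A table. The table height is 734 mm.

A 978×562×39 slab sits at z = 695 on four Ø46 mm round legs — a table. The top surface is at 695 + 39 = 734 mm.


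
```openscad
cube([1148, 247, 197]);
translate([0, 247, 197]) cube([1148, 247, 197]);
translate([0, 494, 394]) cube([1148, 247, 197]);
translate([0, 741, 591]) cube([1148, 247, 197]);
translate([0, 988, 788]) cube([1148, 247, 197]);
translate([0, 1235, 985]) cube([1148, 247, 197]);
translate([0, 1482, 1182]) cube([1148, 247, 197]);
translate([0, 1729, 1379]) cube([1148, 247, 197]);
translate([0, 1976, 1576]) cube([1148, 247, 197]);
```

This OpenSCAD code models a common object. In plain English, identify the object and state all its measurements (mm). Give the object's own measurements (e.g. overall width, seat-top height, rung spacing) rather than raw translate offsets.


A straight staircase of 9 solid steps. Each step is 1148 mm wide (x), 247 mm deep (y, the going) and 197 mm tall (the rise). The first step rests on the floor; each subsequent step sits one going further in +y and one rise higher in +z, directly behind and above the previous step with no overlap.


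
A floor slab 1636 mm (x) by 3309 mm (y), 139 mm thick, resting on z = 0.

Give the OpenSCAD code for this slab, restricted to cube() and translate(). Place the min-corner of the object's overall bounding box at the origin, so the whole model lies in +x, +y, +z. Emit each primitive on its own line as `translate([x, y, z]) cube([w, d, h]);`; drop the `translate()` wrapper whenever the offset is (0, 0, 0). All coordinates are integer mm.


cube([1636, 3309, 139]);


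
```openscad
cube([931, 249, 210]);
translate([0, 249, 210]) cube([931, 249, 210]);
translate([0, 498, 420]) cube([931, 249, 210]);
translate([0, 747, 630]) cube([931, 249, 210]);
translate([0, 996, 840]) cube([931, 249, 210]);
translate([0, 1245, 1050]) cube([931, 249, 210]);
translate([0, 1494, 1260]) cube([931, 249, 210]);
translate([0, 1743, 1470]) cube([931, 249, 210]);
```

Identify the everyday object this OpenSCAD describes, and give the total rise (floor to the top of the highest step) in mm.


A staircase. The total rise is 1680 mm.

8 identical blocks, each offset up and back from the previous — a staircase. Each step is 210 mm tall and there are 8 of them, so the total rise is 8 × 210 = 1680 mm.


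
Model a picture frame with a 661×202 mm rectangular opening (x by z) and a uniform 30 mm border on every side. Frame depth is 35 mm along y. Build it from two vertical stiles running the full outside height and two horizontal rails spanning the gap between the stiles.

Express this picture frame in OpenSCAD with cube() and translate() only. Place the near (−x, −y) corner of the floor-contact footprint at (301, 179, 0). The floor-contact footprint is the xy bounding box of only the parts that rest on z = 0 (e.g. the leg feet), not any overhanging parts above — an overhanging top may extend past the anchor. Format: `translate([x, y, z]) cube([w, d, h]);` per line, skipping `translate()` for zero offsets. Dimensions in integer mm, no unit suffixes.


translate([301, 179, 0]) cube([30, 35, 262]);
translate([992, 179, 0]) cube([30, 35, 262]);
translate([331, 179, 0]) cube([661, 35, 30]);
translate([331, 179, 232]) cube([661, 35, 30]);


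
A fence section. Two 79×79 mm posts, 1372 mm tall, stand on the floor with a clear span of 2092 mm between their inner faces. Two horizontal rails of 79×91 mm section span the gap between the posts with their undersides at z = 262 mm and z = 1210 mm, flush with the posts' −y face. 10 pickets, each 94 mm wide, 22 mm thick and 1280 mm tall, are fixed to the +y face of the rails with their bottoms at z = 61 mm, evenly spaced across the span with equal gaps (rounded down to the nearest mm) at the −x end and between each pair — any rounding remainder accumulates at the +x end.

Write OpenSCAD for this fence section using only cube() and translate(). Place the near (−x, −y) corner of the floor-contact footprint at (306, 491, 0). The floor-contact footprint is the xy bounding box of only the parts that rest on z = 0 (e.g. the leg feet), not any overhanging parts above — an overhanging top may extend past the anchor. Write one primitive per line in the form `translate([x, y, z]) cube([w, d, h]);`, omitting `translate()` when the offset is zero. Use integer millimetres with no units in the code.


translate([306, 491, 0]) cube([79, 79, 1372]);
translate([2477, 491, 0]) cube([79, 79, 1372]);
translate([385, 491, 262]) cube([2092, 79, 91]);
translate([385, 491, 1210]) cube([2092, 79, 91]);
translate([489, 570, 61]) cube([94, 22, 1280]);
translate([687, 570, 61]) cube([94, 22, 1280]);
translate([885, 570, 61]) cube([94, 22, 1280]);
translate([1083, 570, 61]) cube([94, 22, 1280]);
translate([1281, 570, 61]) cube([94, 22, 1280]);
translate([1479, 570, 61]) cube([94, 22, 1280]);
translate([1677, 570, 61]) cube([94, 22, 1280]);
translate([1875, 570, 61]) cube([94, 22, 1280]);
translate([2073, 570, 61]) cube([94, 22, 1280]);
translate([2271, 570, 61]) cube([94, 22, 1280]);


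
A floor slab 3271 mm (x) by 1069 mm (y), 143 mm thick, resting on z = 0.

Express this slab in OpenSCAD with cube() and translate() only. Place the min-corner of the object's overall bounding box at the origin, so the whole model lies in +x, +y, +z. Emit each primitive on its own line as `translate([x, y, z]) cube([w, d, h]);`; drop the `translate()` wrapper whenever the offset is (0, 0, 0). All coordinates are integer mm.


cube([3271, 1069, 143]);


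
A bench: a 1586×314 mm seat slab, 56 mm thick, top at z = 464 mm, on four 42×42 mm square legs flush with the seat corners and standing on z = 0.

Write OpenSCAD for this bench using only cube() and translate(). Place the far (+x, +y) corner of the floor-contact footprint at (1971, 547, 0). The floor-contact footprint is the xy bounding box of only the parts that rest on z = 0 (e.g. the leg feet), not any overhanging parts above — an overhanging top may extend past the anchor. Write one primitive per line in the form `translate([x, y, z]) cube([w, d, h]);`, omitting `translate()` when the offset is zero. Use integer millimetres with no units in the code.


// leg_h = 464 − 56 = 408
translate([385, 233, 408]) cube([1586, 314, 56]);
translate([385, 233, 0]) cube([42, 42, 408]);
translate([385, 505, 0]) cube([42, 42, 408]);
translate([1929, 233, 0]) cube([42, 42, 408]);
translate([1929, 505, 0]) cube([42, 42, 408]);


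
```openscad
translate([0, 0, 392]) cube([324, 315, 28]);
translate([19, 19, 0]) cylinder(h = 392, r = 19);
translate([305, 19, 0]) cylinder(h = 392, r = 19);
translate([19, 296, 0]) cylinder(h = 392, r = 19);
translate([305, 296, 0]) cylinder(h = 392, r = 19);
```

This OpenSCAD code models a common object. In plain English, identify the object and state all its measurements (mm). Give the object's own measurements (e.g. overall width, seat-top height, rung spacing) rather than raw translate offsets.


A four-legged stool. The seat is a 324×315×28 mm slab whose top surface is at z = 420 mm; four round legs, each 38 mm in diameter, run from the floor (z = 0) to the underside of the seat, each leg's axis is inset half a diameter from the nearest pair of seat edges (so the leg's bounding box is flush with the corner).


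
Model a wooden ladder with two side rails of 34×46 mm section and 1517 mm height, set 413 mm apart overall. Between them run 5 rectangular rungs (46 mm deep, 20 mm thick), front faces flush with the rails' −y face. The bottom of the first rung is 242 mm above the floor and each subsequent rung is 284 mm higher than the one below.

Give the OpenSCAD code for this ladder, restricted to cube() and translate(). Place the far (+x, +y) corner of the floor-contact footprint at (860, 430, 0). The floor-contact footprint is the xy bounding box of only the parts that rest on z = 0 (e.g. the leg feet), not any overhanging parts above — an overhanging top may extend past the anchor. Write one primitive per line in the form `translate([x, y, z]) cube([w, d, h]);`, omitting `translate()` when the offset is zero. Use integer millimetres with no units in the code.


translate([447, 384, 0]) cube([34, 46, 1517]);
translate([826, 384, 0]) cube([34, 46, 1517]);
translate([481, 384, 242]) cube([345, 46, 20]);
translate([481, 384, 526]) cube([345, 46, 20]);
translate([481, 384, 810]) cube([345, 46, 20]);
translate([481, 384, 1094]) cube([345, 46, 20]);
translate([481, 384, 1378]) cube([345, 46, 20]);


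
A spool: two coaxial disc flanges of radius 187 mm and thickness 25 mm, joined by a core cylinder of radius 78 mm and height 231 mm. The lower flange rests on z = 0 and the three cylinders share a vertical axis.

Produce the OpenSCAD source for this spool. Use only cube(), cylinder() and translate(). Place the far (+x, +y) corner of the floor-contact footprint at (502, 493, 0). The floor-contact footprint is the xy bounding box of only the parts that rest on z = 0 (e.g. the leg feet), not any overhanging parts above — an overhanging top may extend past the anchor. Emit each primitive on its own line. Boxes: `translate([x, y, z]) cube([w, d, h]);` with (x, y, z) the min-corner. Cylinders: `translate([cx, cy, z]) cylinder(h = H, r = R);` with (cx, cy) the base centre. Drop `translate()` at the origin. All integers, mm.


translate([315, 306, 0]) cylinder(h = 25, r = 187);
translate([315, 306, 25]) cylinder(h = 231, r = 78);
translate([315, 306, 256]) cylinder(h = 25, r = 187);


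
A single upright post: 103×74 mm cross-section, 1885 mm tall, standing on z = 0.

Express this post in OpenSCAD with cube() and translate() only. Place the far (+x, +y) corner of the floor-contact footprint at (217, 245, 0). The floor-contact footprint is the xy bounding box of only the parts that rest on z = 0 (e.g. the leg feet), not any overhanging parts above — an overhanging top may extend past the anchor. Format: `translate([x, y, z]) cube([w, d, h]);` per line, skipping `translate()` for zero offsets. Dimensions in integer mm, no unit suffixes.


translate([114, 171, 0]) cube([103, 74, 1885]);


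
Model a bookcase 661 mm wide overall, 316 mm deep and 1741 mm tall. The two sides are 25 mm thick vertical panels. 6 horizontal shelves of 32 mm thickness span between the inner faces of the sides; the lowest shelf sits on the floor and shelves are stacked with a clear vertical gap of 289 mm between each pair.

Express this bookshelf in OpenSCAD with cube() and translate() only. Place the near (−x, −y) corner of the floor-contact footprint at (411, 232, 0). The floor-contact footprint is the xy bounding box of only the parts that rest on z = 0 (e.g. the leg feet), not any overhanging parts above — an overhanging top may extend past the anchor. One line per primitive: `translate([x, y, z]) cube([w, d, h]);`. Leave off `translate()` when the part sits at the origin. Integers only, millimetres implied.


translate([411, 232, 0]) cube([25, 316, 1741]);
translate([1047, 232, 0]) cube([25, 316, 1741]);
translate([436, 232, 0]) cube([611, 316, 32]);
translate([436, 232, 321]) cube([611, 316, 32]);
translate([436, 232, 642]) cube([611, 316, 32]);
translate([436, 232, 963]) cube([611, 316, 32]);
translate([436, 232, 1284]) cube([611, 316, 32]);
translate([436, 232, 1605]) cube([611, 316, 32]);


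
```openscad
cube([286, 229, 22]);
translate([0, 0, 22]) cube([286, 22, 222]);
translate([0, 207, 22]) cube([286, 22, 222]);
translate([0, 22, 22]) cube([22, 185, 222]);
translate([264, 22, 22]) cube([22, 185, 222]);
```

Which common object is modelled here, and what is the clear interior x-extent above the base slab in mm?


An open box. The internal width is 242 mm.

A 286×229 base slab with four walls standing on it — an open box. The base is 286 mm wide and the walls are 22 mm thick, so the internal width is 286 − 2 × 22 = 242 mm.


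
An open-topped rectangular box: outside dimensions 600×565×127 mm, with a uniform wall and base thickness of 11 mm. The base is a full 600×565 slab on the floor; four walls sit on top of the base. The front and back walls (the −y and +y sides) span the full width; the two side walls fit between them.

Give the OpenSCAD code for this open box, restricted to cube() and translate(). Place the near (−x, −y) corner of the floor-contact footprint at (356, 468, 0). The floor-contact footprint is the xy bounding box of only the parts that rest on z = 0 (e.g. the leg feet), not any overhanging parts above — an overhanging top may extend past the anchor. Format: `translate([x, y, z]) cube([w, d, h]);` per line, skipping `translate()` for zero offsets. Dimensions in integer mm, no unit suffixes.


translate([356, 468, 0]) cube([600, 565, 11]);
translate([356, 468, 11]) cube([600, 11, 116]);
translate([356, 1022, 11]) cube([600, 11, 116]);
translate([356, 479, 11]) cube([11, 543, 116]);
translate([945, 479, 11]) cube([11, 543, 116]);


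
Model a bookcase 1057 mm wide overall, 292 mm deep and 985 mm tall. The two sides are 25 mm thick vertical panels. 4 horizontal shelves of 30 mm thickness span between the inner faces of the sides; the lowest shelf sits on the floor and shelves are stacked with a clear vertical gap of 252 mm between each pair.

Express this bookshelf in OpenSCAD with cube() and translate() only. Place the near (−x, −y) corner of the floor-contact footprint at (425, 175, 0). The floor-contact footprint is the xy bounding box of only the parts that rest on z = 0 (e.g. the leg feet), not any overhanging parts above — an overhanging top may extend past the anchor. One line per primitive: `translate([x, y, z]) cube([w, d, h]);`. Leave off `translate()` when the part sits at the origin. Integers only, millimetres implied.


translate([425, 175, 0]) cube([25, 292, 985]);
translate([1457, 175, 0]) cube([25, 292, 985]);
translate([450, 175, 0]) cube([1007, 292, 30]);
translate([450, 175, 282]) cube([1007, 292, 30]);
translate([450, 175, 564]) cube([1007, 292, 30]);
translate([450, 175, 846]) cube([1007, 292, 30]);


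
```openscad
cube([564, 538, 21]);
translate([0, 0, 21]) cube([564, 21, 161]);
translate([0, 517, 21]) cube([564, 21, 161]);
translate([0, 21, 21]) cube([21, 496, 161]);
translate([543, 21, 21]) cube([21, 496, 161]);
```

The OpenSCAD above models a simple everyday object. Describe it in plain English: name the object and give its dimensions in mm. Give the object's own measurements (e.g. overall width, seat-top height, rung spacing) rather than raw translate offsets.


An open-topped rectangular box: outside dimensions 564×538×182 mm, with a uniform wall and base thickness of 21 mm. The base is a full 564×538 slab on the floor; four walls sit on top of the base. The front and back walls (the −y and +y sides) span the full width; the two side walls fit between them.


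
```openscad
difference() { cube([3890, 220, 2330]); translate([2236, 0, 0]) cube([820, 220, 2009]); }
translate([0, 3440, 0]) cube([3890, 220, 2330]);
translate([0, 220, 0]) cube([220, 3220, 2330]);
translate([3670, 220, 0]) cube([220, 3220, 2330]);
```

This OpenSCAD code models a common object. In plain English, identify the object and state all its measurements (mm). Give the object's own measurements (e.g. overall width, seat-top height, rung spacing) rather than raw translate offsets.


A single room: four walls, each 2330 mm tall and 220 mm thick, enclosing an outside footprint 3890×3660 mm (x × y), no floor or roof. The front and back walls (−y and +y sides) run the full x-width; the side walls fit between their inner faces. A door opening 820 mm wide and 2009 mm tall is cut through the front wall from the floor up, its −x edge 2236 mm from the wall's −x end.


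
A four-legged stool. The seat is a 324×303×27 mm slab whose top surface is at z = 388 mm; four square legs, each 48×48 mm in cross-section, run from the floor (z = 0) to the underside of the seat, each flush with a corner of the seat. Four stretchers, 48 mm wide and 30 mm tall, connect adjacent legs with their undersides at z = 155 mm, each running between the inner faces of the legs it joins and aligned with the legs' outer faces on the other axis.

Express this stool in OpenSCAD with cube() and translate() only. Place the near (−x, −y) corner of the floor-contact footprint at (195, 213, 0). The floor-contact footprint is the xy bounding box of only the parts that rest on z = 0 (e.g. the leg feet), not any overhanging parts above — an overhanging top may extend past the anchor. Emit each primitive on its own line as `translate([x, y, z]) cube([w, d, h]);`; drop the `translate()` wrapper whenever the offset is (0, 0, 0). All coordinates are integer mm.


// leg_h = 388 - 27 = 361
// stretcher span = 324 - 2*48 = 228
translate([195, 213, 361]) cube([324, 303, 27]);
translate([195, 213, 0]) cube([48, 48, 361]);
translate([471, 213, 0]) cube([48, 48, 361]);
translate([195, 468, 0]) cube([48, 48, 361]);
translate([471, 468, 0]) cube([48, 48, 361]);
translate([243, 213, 155]) cube([228, 48, 30]);
translate([243, 468, 155]) cube([228, 48, 30]);
translate([195, 261, 155]) cube([48, 207, 30]);
translate([471, 261, 155]) cube([48, 207, 30]);


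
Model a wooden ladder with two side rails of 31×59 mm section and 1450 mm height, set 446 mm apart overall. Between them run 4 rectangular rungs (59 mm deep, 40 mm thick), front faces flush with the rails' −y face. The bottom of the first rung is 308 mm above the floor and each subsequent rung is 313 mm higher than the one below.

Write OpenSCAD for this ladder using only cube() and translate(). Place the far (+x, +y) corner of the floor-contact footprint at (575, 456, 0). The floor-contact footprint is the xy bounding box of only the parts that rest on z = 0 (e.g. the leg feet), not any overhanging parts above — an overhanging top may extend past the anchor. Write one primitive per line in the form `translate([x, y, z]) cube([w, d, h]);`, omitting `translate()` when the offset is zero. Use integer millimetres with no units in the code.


// rung span = 446 - 2*31 = 384
// rung[k] z = 308 + k*313
translate([129, 397, 0]) cube([31, 59, 1450]);
translate([544, 397, 0]) cube([31, 59, 1450]);
translate([160, 397, 308]) cube([384, 59, 40]);
translate([160, 397, 621]) cube([384, 59, 40]);
translate([160, 397, 934]) cube([384, 59, 40]);
translate([160, 397, 1247]) cube([384, 59, 40]);


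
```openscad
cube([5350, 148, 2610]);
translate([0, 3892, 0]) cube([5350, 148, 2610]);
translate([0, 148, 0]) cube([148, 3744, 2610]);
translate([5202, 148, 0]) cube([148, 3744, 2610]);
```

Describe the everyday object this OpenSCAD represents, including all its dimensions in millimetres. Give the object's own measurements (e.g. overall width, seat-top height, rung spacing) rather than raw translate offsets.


The wall frame of a small rectangular building: four walls, each 2610 mm tall and 148 mm thick, enclosing a footprint 5350 mm (x) by 4040 mm (y) outside-to-outside, with no floor or roof. The front and back walls (the −y and +y sides) span the full width; the two side walls fit between them.


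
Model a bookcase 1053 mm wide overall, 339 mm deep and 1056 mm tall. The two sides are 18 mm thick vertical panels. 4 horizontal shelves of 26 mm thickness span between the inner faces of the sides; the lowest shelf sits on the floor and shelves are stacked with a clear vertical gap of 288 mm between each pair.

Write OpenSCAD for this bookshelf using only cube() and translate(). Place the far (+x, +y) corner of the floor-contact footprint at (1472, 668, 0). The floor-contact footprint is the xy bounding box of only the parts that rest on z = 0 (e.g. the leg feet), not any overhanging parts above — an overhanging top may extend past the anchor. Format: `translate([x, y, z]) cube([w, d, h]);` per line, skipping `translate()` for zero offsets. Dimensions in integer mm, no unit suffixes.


translate([419, 329, 0]) cube([18, 339, 1056]);
translate([1454, 329, 0]) cube([18, 339, 1056]);
translate([437, 329, 0]) cube([1017, 339, 26]);
translate([437, 329, 314]) cube([1017, 339, 26]);
translate([437, 329, 628]) cube([1017, 339, 26]);
translate([437, 329, 942]) cube([1017, 339, 26]);


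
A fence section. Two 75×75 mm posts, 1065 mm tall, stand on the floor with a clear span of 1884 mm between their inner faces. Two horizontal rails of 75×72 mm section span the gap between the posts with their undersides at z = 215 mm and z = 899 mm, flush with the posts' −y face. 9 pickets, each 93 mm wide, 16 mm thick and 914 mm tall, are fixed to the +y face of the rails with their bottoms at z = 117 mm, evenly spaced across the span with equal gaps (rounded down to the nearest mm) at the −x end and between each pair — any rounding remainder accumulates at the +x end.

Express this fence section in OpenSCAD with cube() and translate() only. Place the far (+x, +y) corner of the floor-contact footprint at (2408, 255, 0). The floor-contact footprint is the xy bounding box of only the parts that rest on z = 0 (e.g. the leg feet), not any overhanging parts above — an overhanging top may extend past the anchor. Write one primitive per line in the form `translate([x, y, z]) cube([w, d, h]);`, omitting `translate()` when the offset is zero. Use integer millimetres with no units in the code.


translate([374, 180, 0]) cube([75, 75, 1065]);
translate([2333, 180, 0]) cube([75, 75, 1065]);
translate([449, 180, 215]) cube([1884, 75, 72]);
translate([449, 180, 899]) cube([1884, 75, 72]);
translate([553, 255, 117]) cube([93, 16, 914]);
translate([750, 255, 117]) cube([93, 16, 914]);
translate([947, 255, 117]) cube([93, 16, 914]);
translate([1144, 255, 117]) cube([93, 16, 914]);
translate([1341, 255, 117]) cube([93, 16, 914]);
translate([1538, 255, 117]) cube([93, 16, 914]);
translate([1735, 255, 117]) cube([93, 16, 914]);
translate([1932, 255, 117]) cube([93, 16, 914]);
translate([2129, 255, 117]) cube([93, 16, 914]);


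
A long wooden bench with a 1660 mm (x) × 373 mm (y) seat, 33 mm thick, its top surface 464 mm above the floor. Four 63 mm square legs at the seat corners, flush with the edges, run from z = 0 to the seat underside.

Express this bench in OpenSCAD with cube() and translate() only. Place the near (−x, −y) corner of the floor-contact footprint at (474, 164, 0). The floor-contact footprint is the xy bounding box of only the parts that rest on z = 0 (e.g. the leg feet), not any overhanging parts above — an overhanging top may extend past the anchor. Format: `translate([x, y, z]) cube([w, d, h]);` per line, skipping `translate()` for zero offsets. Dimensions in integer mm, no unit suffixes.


translate([474, 164, 431]) cube([1660, 373, 33]);
translate([474, 164, 0]) cube([63, 63, 431]);
translate([474, 474, 0]) cube([63, 63, 431]);
translate([2071, 164, 0]) cube([63, 63, 431]);
translate([2071, 474, 0]) cube([63, 63, 431]);


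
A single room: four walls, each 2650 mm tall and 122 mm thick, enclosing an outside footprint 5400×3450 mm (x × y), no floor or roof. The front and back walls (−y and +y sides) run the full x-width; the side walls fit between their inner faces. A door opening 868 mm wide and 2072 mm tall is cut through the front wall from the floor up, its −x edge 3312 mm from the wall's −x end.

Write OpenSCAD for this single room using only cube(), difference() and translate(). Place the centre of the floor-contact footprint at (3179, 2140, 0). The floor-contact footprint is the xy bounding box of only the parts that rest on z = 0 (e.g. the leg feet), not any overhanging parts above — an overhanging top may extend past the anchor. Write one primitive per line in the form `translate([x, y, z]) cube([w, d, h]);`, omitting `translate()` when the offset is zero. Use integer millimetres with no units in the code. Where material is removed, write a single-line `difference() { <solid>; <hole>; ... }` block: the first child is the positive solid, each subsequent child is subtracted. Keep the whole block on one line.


difference() { translate([479, 415, 0]) cube([5400, 122, 2650]); translate([3791, 415, 0]) cube([868, 122, 2072]); }
translate([479, 3743, 0]) cube([5400, 122, 2650]);
translate([479, 537, 0]) cube([122, 3206, 2650]);
translate([5757, 537, 0]) cube([122, 3206, 2650]);


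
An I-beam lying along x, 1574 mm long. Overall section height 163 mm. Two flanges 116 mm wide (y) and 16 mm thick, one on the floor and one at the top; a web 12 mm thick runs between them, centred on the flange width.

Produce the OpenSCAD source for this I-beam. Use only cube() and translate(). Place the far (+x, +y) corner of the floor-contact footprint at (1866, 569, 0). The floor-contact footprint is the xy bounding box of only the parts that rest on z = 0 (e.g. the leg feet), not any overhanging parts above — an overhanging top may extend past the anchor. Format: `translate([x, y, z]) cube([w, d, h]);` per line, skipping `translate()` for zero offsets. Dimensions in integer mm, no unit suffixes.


translate([292, 453, 0]) cube([1574, 116, 16]);
translate([292, 505, 16]) cube([1574, 12, 131]);
translate([292, 453, 147]) cube([1574, 116, 16]);


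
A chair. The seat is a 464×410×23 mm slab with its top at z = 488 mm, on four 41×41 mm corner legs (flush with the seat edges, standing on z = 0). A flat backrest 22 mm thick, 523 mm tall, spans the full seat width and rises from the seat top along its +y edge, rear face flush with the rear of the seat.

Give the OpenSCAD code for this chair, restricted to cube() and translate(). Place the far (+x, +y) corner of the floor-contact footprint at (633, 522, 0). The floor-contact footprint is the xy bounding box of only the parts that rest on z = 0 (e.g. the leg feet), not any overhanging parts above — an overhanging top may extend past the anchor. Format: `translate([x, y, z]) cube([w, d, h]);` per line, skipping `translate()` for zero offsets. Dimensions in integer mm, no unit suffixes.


// leg_h = 488 - 23 = 465
translate([169, 112, 465]) cube([464, 410, 23]);
translate([169, 112, 0]) cube([41, 41, 465]);
translate([592, 112, 0]) cube([41, 41, 465]);
translate([169, 481, 0]) cube([41, 41, 465]);
translate([592, 481, 0]) cube([41, 41, 465]);
translate([169, 500, 488]) cube([464, 22, 523]);


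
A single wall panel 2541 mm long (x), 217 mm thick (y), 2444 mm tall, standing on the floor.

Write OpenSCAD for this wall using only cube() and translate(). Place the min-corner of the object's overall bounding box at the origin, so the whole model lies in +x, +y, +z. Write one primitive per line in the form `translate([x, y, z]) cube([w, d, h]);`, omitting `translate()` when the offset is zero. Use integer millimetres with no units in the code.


cube([2541, 217, 2444]);


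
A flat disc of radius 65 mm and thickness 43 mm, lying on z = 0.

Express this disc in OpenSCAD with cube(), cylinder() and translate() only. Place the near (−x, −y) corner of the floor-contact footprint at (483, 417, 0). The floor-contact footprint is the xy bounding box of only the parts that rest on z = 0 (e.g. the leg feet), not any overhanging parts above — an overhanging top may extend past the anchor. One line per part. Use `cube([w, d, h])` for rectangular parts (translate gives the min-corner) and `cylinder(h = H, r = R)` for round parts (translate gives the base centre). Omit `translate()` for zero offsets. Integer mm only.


translate([548, 482, 0]) cylinder(h = 43, r = 65);


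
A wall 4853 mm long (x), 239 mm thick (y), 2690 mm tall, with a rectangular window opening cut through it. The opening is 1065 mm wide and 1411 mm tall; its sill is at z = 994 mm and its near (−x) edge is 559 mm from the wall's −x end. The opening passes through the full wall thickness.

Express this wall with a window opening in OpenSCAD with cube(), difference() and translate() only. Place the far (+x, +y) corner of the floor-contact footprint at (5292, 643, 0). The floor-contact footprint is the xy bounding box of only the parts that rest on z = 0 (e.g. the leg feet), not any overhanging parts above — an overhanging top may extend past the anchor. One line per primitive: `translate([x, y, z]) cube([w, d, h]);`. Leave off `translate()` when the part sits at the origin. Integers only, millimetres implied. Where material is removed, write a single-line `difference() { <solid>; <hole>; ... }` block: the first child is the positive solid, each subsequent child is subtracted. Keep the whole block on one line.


difference() { translate([439, 404, 0]) cube([4853, 239, 2690]); translate([998, 404, 994]) cube([1065, 239, 1411]); }


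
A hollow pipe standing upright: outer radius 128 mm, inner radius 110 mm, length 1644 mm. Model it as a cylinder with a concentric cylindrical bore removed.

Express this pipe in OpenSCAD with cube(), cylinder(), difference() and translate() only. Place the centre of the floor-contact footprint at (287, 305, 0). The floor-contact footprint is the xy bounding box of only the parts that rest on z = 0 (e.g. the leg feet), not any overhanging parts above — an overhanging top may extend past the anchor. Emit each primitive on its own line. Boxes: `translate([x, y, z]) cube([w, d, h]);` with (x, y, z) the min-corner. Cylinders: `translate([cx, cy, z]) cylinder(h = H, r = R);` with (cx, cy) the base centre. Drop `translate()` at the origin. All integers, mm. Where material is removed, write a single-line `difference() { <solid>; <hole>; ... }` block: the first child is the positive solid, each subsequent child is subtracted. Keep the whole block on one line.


difference() { translate([287, 305, 0]) cylinder(h = 1644, r = 128); translate([287, 305, 0]) cylinder(h = 1644, r = 110); }


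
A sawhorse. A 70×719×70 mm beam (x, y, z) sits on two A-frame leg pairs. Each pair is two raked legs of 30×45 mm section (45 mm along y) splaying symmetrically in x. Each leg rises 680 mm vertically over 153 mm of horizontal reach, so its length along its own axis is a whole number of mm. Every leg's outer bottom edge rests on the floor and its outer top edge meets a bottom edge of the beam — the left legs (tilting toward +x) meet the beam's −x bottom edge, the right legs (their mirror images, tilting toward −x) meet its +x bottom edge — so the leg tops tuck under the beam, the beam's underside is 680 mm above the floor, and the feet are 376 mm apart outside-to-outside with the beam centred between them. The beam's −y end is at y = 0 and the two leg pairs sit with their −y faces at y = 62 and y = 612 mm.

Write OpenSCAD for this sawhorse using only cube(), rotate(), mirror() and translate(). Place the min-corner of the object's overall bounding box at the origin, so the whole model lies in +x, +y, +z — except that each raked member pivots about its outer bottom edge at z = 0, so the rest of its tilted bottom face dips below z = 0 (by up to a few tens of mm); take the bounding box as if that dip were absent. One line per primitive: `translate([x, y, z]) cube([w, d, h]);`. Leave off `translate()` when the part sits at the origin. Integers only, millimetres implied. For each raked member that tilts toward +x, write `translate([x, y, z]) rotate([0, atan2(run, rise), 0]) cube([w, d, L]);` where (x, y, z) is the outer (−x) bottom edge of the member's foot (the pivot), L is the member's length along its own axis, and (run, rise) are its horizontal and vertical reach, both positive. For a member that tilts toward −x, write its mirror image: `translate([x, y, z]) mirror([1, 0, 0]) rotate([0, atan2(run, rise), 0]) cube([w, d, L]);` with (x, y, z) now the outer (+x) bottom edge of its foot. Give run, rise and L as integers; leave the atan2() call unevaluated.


translate([153, 0, 680]) cube([70, 719, 70]);
translate([0, 62, 0]) rotate([0, atan2(153, 680), 0]) cube([30, 45, 697]);
translate([376, 62, 0]) mirror([1, 0, 0]) rotate([0, atan2(153, 680), 0]) cube([30, 45, 697]);
translate([0, 612, 0]) rotate([0, atan2(153, 680), 0]) cube([30, 45, 697]);
translate([376, 612, 0]) mirror([1, 0, 0]) rotate([0, atan2(153, 680), 0]) cube([30, 45, 697]);


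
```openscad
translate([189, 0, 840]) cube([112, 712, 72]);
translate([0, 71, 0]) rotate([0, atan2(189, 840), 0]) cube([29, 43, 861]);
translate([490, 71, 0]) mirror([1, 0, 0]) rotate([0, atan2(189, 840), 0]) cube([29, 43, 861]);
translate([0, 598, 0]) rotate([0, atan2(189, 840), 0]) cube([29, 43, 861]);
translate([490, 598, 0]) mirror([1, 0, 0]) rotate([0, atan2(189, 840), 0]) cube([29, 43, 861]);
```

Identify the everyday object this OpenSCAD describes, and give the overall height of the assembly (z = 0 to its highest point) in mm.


A sawhorse. The overall height is 912 mm.

A beam across two mirrored pairs of raked legs — a sawhorse. The beam's underside is at z = 840 (matching the legs' vertical rise in atan2(189, 840)) and the beam is 72 mm tall, so its top is at 840 + 72 = 912 mm. The raked legs top out at the beam's underside, so that is the highest point.


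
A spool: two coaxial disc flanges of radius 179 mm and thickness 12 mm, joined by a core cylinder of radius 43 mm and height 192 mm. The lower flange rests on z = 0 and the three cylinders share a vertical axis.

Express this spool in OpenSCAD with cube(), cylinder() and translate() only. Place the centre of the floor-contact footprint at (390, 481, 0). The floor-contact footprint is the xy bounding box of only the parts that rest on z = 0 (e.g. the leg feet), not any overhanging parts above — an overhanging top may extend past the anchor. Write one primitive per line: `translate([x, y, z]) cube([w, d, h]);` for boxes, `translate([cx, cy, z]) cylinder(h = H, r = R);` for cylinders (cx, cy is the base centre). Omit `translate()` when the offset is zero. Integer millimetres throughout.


translate([390, 481, 0]) cylinder(h = 12, r = 179);
translate([390, 481, 12]) cylinder(h = 192, r = 43);
translate([390, 481, 204]) cylinder(h = 12, r = 179);


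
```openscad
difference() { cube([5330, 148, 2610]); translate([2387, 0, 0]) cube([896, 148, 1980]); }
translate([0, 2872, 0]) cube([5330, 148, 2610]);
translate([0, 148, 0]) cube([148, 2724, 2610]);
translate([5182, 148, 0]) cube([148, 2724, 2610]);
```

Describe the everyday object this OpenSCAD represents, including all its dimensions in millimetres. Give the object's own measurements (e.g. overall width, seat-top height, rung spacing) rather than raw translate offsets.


A single room: four walls, each 2610 mm tall and 148 mm thick, enclosing an outside footprint 5330×3020 mm (x × y), no floor or roof. The front and back walls (−y and +y sides) run the full x-width; the side walls fit between their inner faces. A door opening 896 mm wide and 1980 mm tall is cut through the front wall from the floor up, its −x edge 2387 mm from the wall's −x end.
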